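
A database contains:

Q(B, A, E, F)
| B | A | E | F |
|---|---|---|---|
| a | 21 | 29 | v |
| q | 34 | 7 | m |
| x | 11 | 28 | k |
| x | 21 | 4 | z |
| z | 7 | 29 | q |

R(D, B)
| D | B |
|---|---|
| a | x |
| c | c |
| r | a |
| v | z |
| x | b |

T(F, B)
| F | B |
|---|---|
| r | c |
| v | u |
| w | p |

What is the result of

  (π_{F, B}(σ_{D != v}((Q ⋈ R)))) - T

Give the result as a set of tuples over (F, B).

Natural join on B: {(a, 21, 29, v, r), (x, 11, 28, k, a), (x, 21, 4, z, a), (z, 7, 29, q, v)}
Selection D != v: {(a, 21, 29, v, r), (x, 11, 28, k, a), (x, 21, 4, z, a)}
Projecting to F, B: {(k, x), (v, a), (z, x)}
Difference: {(k, x), (v, a), (z, x)} with {(r, c), (v, u), (w, p)} → {(k, x), (v, a), (z, x)}

{(k, x), (v, a), (z, x)}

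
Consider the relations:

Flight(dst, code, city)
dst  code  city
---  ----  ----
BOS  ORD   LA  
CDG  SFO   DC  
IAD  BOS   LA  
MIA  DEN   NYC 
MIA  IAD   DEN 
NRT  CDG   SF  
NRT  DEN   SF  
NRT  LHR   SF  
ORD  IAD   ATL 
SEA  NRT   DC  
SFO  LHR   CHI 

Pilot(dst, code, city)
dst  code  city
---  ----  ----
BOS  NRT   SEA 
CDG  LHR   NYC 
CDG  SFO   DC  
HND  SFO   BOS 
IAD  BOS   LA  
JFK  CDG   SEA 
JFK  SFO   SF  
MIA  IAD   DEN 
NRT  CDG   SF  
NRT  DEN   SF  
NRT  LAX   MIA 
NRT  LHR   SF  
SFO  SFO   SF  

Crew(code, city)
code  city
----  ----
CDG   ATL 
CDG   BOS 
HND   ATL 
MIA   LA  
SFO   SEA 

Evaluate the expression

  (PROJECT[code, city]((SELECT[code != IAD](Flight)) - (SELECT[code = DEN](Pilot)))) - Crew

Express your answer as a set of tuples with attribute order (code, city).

σ[code != IAD]: keep tuples satisfying code != IAD → {(BOS, ORD, LA), (CDG, SFO, DC), (IAD, BOS, LA), (MIA, DEN, NYC), (NRT, CDG, SF), (NRT, DEN, SF), (NRT, LHR, SF), (SEA, NRT, DC), (SFO, LHR, CHI)}
σ[code = DEN]: keep tuples satisfying code = DEN → {(NRT, DEN, SF)}
Taking the difference: {(BOS, ORD, LA), (CDG, SFO, DC), (IAD, BOS, LA), (MIA, DEN, NYC), (NRT, CDG, SF), (NRT, LHR, SF), (SEA, NRT, DC), (SFO, LHR, CHI)}
π[code, city]: project onto (code, city) → {(BOS, LA), (CDG, SF), (DEN, NYC), (LHR, CHI), (LHR, SF), (NRT, DC), (ORD, LA), (SFO, DC)}
Taking the difference: {(BOS, LA), (CDG, SF), (DEN, NYC), (LHR, CHI), (LHR, SF), (NRT, DC), (ORD, LA), (SFO, DC)}

{(BOS, LA), (CDG, SF), (DEN, NYC), (LHR, CHI), (LHR, SF), (NRT, DC), (ORD, LA), (SFO, DC)}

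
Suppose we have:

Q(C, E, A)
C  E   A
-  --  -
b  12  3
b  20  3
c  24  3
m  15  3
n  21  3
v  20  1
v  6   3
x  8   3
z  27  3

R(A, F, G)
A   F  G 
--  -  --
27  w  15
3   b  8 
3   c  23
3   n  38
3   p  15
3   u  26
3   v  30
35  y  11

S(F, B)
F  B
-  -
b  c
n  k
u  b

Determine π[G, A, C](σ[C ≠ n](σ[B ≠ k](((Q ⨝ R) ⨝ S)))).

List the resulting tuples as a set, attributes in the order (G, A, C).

{(26, 3, b), (26, 3, c), (26, 3, m), (26, 3, v), (26, 3, x), (26, 3, z), (8, 3, b), (8, 3, c), (8, 3, m), (8, 3, v), (8, 3, x), (8, 3, z)}

Natural join on A: {(b, 12, 3, b, 8), (b, 12, 3, c, 23), (b, 12, 3, n, 38), (b, 12, 3, p, 15), (b, 12, 3, u, 26), (b, 12, 3, v, 30), (b, 20, 3, b, 8), (b, 20, 3, c, 23), (b, 20, 3, n, 38), (b, 20, 3, p, 15), (b, 20, 3, u, 26), (b, 20, 3, v, 30), (c, 24, 3, b, 8), (c, 24, 3, c, 23), (c, 24, 3, n, 38), (c, 24, 3, p, 15), (c, 24, 3, u, 26), (c, 24, 3, v, 30), (m, 15, 3, b, 8), (m, 15, 3, c, 23), (m, 15, 3, n, 38), (m, 15, 3, p, 15), (m, 15, 3, u, 26), (m, 15, 3, v, 30), (n, 21, 3, b, 8), (n, 21, 3, c, 23), (n, 21, 3, n, 38), (n, 21, 3, p, 15), (n, 21, 3, u, 26), (n, 21, 3, v, 30), (v, 6, 3, b, 8), (v, 6, 3, c, 23), (v, 6, 3, n, 38), (v, 6, 3, p, 15), (v, 6, 3, u, 26), (v, 6, 3, v, 30), (x, 8, 3, b, 8), (x, 8, 3, c, 23), (x, 8, 3, n, 38), (x, 8, 3, p, 15), (x, 8, 3, u, 26), (x, 8, 3, v, 30), (z, 27, 3, b, 8), (z, 27, 3, c, 23), (z, 27, 3, n, 38), (z, 27, 3, p, 15), (z, 27, 3, u, 26), (z, 27, 3, v, 30)}
Natural join on F: {(b, 12, 3, b, 8, c), (b, 12, 3, n, 38, k), (b, 12, 3, u, 26, b), (b, 20, 3, b, 8, c), (b, 20, 3, n, 38, k), (b, 20, 3, u, 26, b), (c, 24, 3, b, 8, c), (c, 24, 3, n, 38, k), (c, 24, 3, u, 26, b), (m, 15, 3, b, 8, c), (m, 15, 3, n, 38, k), (m, 15, 3, u, 26, b), (n, 21, 3, b, 8, c), (n, 21, 3, n, 38, k), (n, 21, 3, u, 26, b), (v, 6, 3, b, 8, c), (v, 6, 3, n, 38, k), (v, 6, 3, u, 26, b), (x, 8, 3, b, 8, c), (x, 8, 3, n, 38, k), (x, 8, 3, u, 26, b), (z, 27, 3, b, 8, c), (z, 27, 3, n, 38, k), (z, 27, 3, u, 26, b)}
Selection B ≠ k: {(b, 12, 3, b, 8, c), (b, 12, 3, u, 26, b), (b, 20, 3, b, 8, c), (b, 20, 3, u, 26, b), (c, 24, 3, b, 8, c), (c, 24, 3, u, 26, b), (m, 15, 3, b, 8, c), (m, 15, 3, u, 26, b), (n, 21, 3, b, 8, c), (n, 21, 3, u, 26, b), (v, 6, 3, b, 8, c), (v, 6, 3, u, 26, b), (x, 8, 3, b, 8, c), (x, 8, 3, u, 26, b), (z, 27, 3, b, 8, c), (z, 27, 3, u, 26, b)}
Selection C ≠ n: {(b, 12, 3, b, 8, c), (b, 12, 3, u, 26, b), (b, 20, 3, b, 8, c), (b, 20, 3, u, 26, b), (c, 24, 3, b, 8, c), (c, 24, 3, u, 26, b), (m, 15, 3, b, 8, c), (m, 15, 3, u, 26, b), (v, 6, 3, b, 8, c), (v, 6, 3, u, 26, b), (x, 8, 3, b, 8, c), (x, 8, 3, u, 26, b), (z, 27, 3, b, 8, c), (z, 27, 3, u, 26, b)}
Keep only column(s) G, A, C (2 duplicate(s) eliminated): {(26, 3, b), (26, 3, c), (26, 3, m), (26, 3, v), (26, 3, x), (26, 3, z), (8, 3, b), (8, 3, c), (8, 3, m), (8, 3, v), (8, 3, x), (8, 3, z)}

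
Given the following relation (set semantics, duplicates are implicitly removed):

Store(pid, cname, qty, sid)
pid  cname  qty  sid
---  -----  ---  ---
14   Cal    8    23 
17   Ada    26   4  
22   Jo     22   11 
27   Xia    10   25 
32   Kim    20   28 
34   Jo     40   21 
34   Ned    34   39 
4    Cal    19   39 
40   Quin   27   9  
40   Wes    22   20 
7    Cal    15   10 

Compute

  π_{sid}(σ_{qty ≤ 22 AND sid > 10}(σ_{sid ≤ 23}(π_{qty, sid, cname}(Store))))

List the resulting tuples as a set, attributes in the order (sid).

Projecting to qty, sid, cname: {(10, 25, Xia), (15, 10, Cal), (19, 39, Cal), (20, 28, Kim), (22, 11, Jo), (22, 20, Wes), (26, 4, Ada), (27, 9, Quin), (34, 39, Ned), (40, 21, Jo), (8, 23, Cal)}
Selection sid ≤ 23: {(15, 10, Cal), (22, 11, Jo), (22, 20, Wes), (26, 4, Ada), (27, 9, Quin), (40, 21, Jo), (8, 23, Cal)}
Selection qty ≤ 22 AND sid > 10: {(22, 11, Jo), (22, 20, Wes), (8, 23, Cal)}
Projecting to sid: {11, 20, 23}

{11, 20, 23}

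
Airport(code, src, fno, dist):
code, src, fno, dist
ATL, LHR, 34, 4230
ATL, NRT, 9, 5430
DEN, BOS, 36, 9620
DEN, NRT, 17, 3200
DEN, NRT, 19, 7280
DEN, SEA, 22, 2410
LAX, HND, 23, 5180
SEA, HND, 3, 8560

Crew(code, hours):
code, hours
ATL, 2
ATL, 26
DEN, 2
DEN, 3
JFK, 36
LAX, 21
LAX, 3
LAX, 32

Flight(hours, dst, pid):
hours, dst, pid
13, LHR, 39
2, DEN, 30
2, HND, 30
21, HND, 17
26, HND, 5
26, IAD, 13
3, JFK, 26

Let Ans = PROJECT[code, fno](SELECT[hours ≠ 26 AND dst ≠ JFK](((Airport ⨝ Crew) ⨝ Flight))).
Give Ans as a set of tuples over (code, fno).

Natural join on code: {(ATL, LHR, 34, 4230, 2), (ATL, LHR, 34, 4230, 26), (ATL, NRT, 9, 5430, 2), (ATL, NRT, 9, 5430, 26), (DEN, BOS, 36, 9620, 2), (DEN, BOS, 36, 9620, 3), (DEN, NRT, 17, 3200, 2), (DEN, NRT, 17, 3200, 3), (DEN, NRT, 19, 7280, 2), (DEN, NRT, 19, 7280, 3), (DEN, SEA, 22, 2410, 2), (DEN, SEA, 22, 2410, 3), (LAX, HND, 23, 5180, 21), (LAX, HND, 23, 5180, 3), (LAX, HND, 23, 5180, 32)}
Natural join on hours: {(ATL, LHR, 34, 4230, 2, DEN, 30), (ATL, LHR, 34, 4230, 2, HND, 30), (ATL, LHR, 34, 4230, 26, HND, 5), (ATL, LHR, 34, 4230, 26, IAD, 13), (ATL, NRT, 9, 5430, 2, DEN, 30), (ATL, NRT, 9, 5430, 2, HND, 30), (ATL, NRT, 9, 5430, 26, HND, 5), (ATL, NRT, 9, 5430, 26, IAD, 13), (DEN, BOS, 36, 9620, 2, DEN, 30), (DEN, BOS, 36, 9620, 2, HND, 30), (DEN, BOS, 36, 9620, 3, JFK, 26), (DEN, NRT, 17, 3200, 2, DEN, 30), (DEN, NRT, 17, 3200, 2, HND, 30), (DEN, NRT, 17, 3200, 3, JFK, 26), (DEN, NRT, 19, 7280, 2, DEN, 30), (DEN, NRT, 19, 7280, 2, HND, 30), (DEN, NRT, 19, 7280, 3, JFK, 26), (DEN, SEA, 22, 2410, 2, DEN, 30), (DEN, SEA, 22, 2410, 2, HND, 30), (DEN, SEA, 22, 2410, 3, JFK, 26), (LAX, HND, 23, 5180, 21, HND, 17), (LAX, HND, 23, 5180, 3, JFK, 26)}
σ[hours ≠ 26 AND dst ≠ JFK]: keep tuples satisfying hours ≠ 26 AND dst ≠ JFK → {(ATL, LHR, 34, 4230, 2, DEN, 30), (ATL, LHR, 34, 4230, 2, HND, 30), (ATL, NRT, 9, 5430, 2, DEN, 30), (ATL, NRT, 9, 5430, 2, HND, 30), (DEN, BOS, 36, 9620, 2, DEN, 30), (DEN, BOS, 36, 9620, 2, HND, 30), (DEN, NRT, 17, 3200, 2, DEN, 30), (DEN, NRT, 17, 3200, 2, HND, 30), (DEN, NRT, 19, 7280, 2, DEN, 30), (DEN, NRT, 19, 7280, 2, HND, 30), (DEN, SEA, 22, 2410, 2, DEN, 30), (DEN, SEA, 22, 2410, 2, HND, 30), (LAX, HND, 23, 5180, 21, HND, 17)}
π_{code, fno} gives {(ATL, 34), (ATL, 9), (DEN, 17), (DEN, 19), (DEN, 22), (DEN, 36), (LAX, 23)} (6 duplicate(s) eliminated).

{(ATL, 34), (ATL, 9), (DEN, 17), (DEN, 19), (DEN, 22), (DEN, 36), (LAX, 23)}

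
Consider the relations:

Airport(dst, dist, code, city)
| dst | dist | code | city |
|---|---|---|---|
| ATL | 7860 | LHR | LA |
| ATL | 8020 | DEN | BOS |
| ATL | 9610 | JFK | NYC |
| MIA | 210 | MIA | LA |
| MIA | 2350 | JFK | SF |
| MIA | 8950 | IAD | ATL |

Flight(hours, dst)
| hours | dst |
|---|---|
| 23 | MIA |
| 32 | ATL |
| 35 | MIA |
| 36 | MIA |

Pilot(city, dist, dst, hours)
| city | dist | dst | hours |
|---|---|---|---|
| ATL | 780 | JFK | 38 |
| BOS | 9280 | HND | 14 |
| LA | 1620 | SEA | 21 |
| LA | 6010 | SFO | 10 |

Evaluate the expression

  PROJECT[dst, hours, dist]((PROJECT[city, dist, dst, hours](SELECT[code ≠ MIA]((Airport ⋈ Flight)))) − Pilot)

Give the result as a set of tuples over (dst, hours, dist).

Joining Airport and Flight on dst yields {(ATL, 7860, LHR, LA, 32), (ATL, 8020, DEN, BOS, 32), (ATL, 9610, JFK, NYC, 32), (MIA, 210, MIA, LA, 23), (MIA, 210, MIA, LA, 35), (MIA, 210, MIA, LA, 36), (MIA, 2350, JFK, SF, 23), (MIA, 2350, JFK, SF, 35), (MIA, 2350, JFK, SF, 36), (MIA, 8950, IAD, ATL, 23), (MIA, 8950, IAD, ATL, 35), (MIA, 8950, IAD, ATL, 36)}.
Selection code ≠ MIA: {(ATL, 7860, LHR, LA, 32), (ATL, 8020, DEN, BOS, 32), (ATL, 9610, JFK, NYC, 32), (MIA, 2350, JFK, SF, 23), (MIA, 2350, JFK, SF, 35), (MIA, 2350, JFK, SF, 36), (MIA, 8950, IAD, ATL, 23), (MIA, 8950, IAD, ATL, 35), (MIA, 8950, IAD, ATL, 36)}
Keep only column(s) city, dist, dst, hours: {(ATL, 8950, MIA, 23), (ATL, 8950, MIA, 35), (ATL, 8950, MIA, 36), (BOS, 8020, ATL, 32), (LA, 7860, ATL, 32), (NYC, 9610, ATL, 32), (SF, 2350, MIA, 23), (SF, 2350, MIA, 35), (SF, 2350, MIA, 36)}
Difference: {(ATL, 8950, MIA, 23), (ATL, 8950, MIA, 35), (ATL, 8950, MIA, 36), (BOS, 8020, ATL, 32), (LA, 7860, ATL, 32), (NYC, 9610, ATL, 32), (SF, 2350, MIA, 23), (SF, 2350, MIA, 35), (SF, 2350, MIA, 36)} with {(ATL, 780, JFK, 38), (BOS, 9280, HND, 14), (LA, 1620, SEA, 21), (LA, 6010, SFO, 10)} → {(ATL, 8950, MIA, 23), (ATL, 8950, MIA, 35), (ATL, 8950, MIA, 36), (BOS, 8020, ATL, 32), (LA, 7860, ATL, 32), (NYC, 9610, ATL, 32), (SF, 2350, MIA, 23), (SF, 2350, MIA, 35), (SF, 2350, MIA, 36)}
Keep only column(s) dst, hours, dist: {(ATL, 32, 7860), (ATL, 32, 8020), (ATL, 32, 9610), (MIA, 23, 2350), (MIA, 23, 8950), (MIA, 35, 2350), (MIA, 35, 8950), (MIA, 36, 2350), (MIA, 36, 8950)}

{(ATL, 32, 7860), (ATL, 32, 8020), (ATL, 32, 9610), (MIA, 23, 2350), (MIA, 23, 8950), (MIA, 35, 2350), (MIA, 35, 8950), (MIA, 36, 2350), (MIA, 36, 8950)}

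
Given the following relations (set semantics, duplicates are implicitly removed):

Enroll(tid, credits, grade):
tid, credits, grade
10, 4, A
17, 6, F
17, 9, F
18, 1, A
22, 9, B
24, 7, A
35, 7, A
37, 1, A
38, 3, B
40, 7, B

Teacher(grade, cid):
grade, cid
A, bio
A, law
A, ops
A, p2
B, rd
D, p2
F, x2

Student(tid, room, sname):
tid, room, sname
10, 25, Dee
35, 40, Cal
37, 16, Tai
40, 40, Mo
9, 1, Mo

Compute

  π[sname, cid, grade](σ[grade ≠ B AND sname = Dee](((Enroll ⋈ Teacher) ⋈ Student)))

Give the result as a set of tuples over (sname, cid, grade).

{(Dee, bio, A), (Dee, law, A), (Dee, ops, A), (Dee, p2, A)}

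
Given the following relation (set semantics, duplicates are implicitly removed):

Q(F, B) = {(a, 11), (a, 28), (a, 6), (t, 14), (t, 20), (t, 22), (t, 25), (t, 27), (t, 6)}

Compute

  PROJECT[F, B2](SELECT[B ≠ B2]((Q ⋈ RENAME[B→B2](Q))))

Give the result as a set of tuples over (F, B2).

{(a, 11), (a, 28), (a, 6), (t, 14), (t, 20), (t, 22), (t, 25), (t, 27), (t, 6)}

ρ[B→B2]: schema becomes (F, B2); tuples unchanged.
Joining Q and RENAME[B→B2](Q) on F yields {(a, 11, 11), (a, 11, 28), (a, 11, 6), (a, 28, 11), (a, 28, 28), (a, 28, 6), (a, 6, 11), (a, 6, 28), (a, 6, 6), (t, 14, 14), (t, 14, 20), (t, 14, 22), (t, 14, 25), (t, 14, 27), (t, 14, 6), (t, 20, 14), (t, 20, 20), (t, 20, 22), (t, 20, 25), (t, 20, 27), (t, 20, 6), (t, 22, 14), (t, 22, 20), (t, 22, 22), (t, 22, 25), (t, 22, 27), (t, 22, 6), (t, 25, 14), (t, 25, 20), (t, 25, 22), (t, 25, 25), (t, 25, 27), (t, 25, 6), (t, 27, 14), (t, 27, 20), (t, 27, 22), (t, 27, 25), (t, 27, 27), (t, 27, 6), (t, 6, 14), (t, 6, 20), (t, 6, 22), (t, 6, 25), (t, 6, 27), (t, 6, 6)}.
σ[B ≠ B2]: keep tuples satisfying B ≠ B2 → {(a, 11, 28), (a, 11, 6), (a, 28, 11), (a, 28, 6), (a, 6, 11), (a, 6, 28), (t, 14, 20), (t, 14, 22), (t, 14, 25), (t, 14, 27), (t, 14, 6), (t, 20, 14), (t, 20, 22), (t, 20, 25), (t, 20, 27), (t, 20, 6), (t, 22, 14), (t, 22, 20), (t, 22, 25), (t, 22, 27), (t, 22, 6), (t, 25, 14), (t, 25, 20), (t, 25, 22), (t, 25, 27), (t, 25, 6), (t, 27, 14), (t, 27, 20), (t, 27, 22), (t, 27, 25), (t, 27, 6), (t, 6, 14), (t, 6, 20), (t, 6, 22), (t, 6, 25), (t, 6, 27)}
Keep only column(s) F, B2 (27 duplicate(s) eliminated): {(a, 11), (a, 28), (a, 6), (t, 14), (t, 20), (t, 22), (t, 25), (t, 27), (t, 6)}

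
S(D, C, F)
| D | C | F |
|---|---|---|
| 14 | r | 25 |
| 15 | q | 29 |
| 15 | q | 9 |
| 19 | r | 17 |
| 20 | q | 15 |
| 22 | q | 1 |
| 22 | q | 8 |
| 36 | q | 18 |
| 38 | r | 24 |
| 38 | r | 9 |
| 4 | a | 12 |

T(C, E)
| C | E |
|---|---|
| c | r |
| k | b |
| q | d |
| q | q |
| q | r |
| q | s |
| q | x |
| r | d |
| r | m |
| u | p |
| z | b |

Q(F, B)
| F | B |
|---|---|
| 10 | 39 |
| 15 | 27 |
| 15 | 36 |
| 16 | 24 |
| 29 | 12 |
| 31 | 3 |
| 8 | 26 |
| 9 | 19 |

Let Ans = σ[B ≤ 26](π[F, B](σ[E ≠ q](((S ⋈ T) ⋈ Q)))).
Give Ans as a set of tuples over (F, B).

{(29, 12), (8, 26), (9, 19)}

Joining S and T on C yields {(14, r, 25, d), (14, r, 25, m), (15, q, 29, d), (15, q, 29, q), (15, q, 29, r), (15, q, 29, s), (15, q, 29, x), (15, q, 9, d), (15, q, 9, q), (15, q, 9, r), (15, q, 9, s), (15, q, 9, x), (19, r, 17, d), (19, r, 17, m), (20, q, 15, d), (20, q, 15, q), (20, q, 15, r), (20, q, 15, s), (20, q, 15, x), (22, q, 1, d), (22, q, 1, q), (22, q, 1, r), (22, q, 1, s), (22, q, 1, x), (22, q, 8, d), (22, q, 8, q), (22, q, 8, r), (22, q, 8, s), (22, q, 8, x), (36, q, 18, d), (36, q, 18, q), (36, q, 18, r), (36, q, 18, s), (36, q, 18, x), (38, r, 24, d), (38, r, 24, m), (38, r, 9, d), (38, r, 9, m)}.
Joining (S ⋈ T) and Q on F yields {(15, q, 29, d, 12), (15, q, 29, q, 12), (15, q, 29, r, 12), (15, q, 29, s, 12), (15, q, 29, x, 12), (15, q, 9, d, 19), (15, q, 9, q, 19), (15, q, 9, r, 19), (15, q, 9, s, 19), (15, q, 9, x, 19), (20, q, 15, d, 27), (20, q, 15, d, 36), (20, q, 15, q, 27), (20, q, 15, q, 36), (20, q, 15, r, 27), (20, q, 15, r, 36), (20, q, 15, s, 27), (20, q, 15, s, 36), (20, q, 15, x, 27), (20, q, 15, x, 36), (22, q, 8, d, 26), (22, q, 8, q, 26), (22, q, 8, r, 26), (22, q, 8, s, 26), (22, q, 8, x, 26), (38, r, 9, d, 19), (38, r, 9, m, 19)}.
σ[E ≠ q]: keep tuples satisfying E ≠ q → {(15, q, 29, d, 12), (15, q, 29, r, 12), (15, q, 29, s, 12), (15, q, 29, x, 12), (15, q, 9, d, 19), (15, q, 9, r, 19), (15, q, 9, s, 19), (15, q, 9, x, 19), (20, q, 15, d, 27), (20, q, 15, d, 36), (20, q, 15, r, 27), (20, q, 15, r, 36), (20, q, 15, s, 27), (20, q, 15, s, 36), (20, q, 15, x, 27), (20, q, 15, x, 36), (22, q, 8, d, 26), (22, q, 8, r, 26), (22, q, 8, s, 26), (22, q, 8, x, 26), (38, r, 9, d, 19), (38, r, 9, m, 19)}
π[F, B]: project onto (F, B) (17 duplicate(s) eliminated) → {(15, 27), (15, 36), (29, 12), (8, 26), (9, 19)}
σ[B ≤ 26]: keep tuples satisfying B ≤ 26 → {(29, 12), (8, 26), (9, 19)}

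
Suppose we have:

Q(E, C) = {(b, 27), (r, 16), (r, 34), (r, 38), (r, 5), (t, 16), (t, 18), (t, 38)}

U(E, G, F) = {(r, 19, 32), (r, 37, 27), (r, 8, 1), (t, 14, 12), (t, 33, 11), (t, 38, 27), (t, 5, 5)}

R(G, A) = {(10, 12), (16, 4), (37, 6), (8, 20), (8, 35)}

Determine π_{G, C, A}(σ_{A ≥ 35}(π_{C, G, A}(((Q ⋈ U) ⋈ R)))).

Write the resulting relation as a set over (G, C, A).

{(8, 16, 35), (8, 34, 35), (8, 38, 35), (8, 5, 35)}

Q ⋈ U (natural join on E): {(r, 16, 19, 32), (r, 16, 37, 27), (r, 16, 8, 1), (r, 34, 19, 32), (r, 34, 37, 27), (r, 34, 8, 1), (r, 38, 19, 32), (r, 38, 37, 27), (r, 38, 8, 1), (r, 5, 19, 32), (r, 5, 37, 27), (r, 5, 8, 1), (t, 16, 14, 12), (t, 16, 33, 11), (t, 16, 38, 27), (t, 16, 5, 5), (t, 18, 14, 12), (t, 18, 33, 11), (t, 18, 38, 27), (t, 18, 5, 5), (t, 38, 14, 12), (t, 38, 33, 11), (t, 38, 38, 27), (t, 38, 5, 5)}
(Q ⋈ U) ⋈ R (natural join on G): {(r, 16, 37, 27, 6), (r, 16, 8, 1, 20), (r, 16, 8, 1, 35), (r, 34, 37, 27, 6), (r, 34, 8, 1, 20), (r, 34, 8, 1, 35), (r, 38, 37, 27, 6), (r, 38, 8, 1, 20), (r, 38, 8, 1, 35), (r, 5, 37, 27, 6), (r, 5, 8, 1, 20), (r, 5, 8, 1, 35)}
π_{C, G, A} gives {(16, 37, 6), (16, 8, 20), (16, 8, 35), (34, 37, 6), (34, 8, 20), (34, 8, 35), (38, 37, 6), (38, 8, 20), (38, 8, 35), (5, 37, 6), (5, 8, 20), (5, 8, 35)}.
σ[A ≥ 35]: keep tuples satisfying A ≥ 35 → {(16, 8, 35), (34, 8, 35), (38, 8, 35), (5, 8, 35)}
π_{G, C, A} gives {(8, 16, 35), (8, 34, 35), (8, 38, 35), (8, 5, 35)}.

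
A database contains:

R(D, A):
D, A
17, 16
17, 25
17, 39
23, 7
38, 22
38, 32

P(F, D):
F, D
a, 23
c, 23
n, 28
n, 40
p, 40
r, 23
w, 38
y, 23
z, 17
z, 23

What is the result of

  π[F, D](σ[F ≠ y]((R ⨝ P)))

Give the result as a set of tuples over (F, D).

{(a, 23), (c, 23), (r, 23), (w, 38), (z, 17), (z, 23)}

R ⋈ P (natural join on D): {(17, 16, z), (17, 25, z), (17, 39, z), (23, 7, a), (23, 7, c), (23, 7, r), (23, 7, y), (23, 7, z), (38, 22, w), (38, 32, w)}
Filtering on F ≠ y leaves {(17, 16, z), (17, 25, z), (17, 39, z), (23, 7, a), (23, 7, c), (23, 7, r), (23, 7, z), (38, 22, w), (38, 32, w)}.
π[F, D]: project onto (F, D) (3 duplicate(s) eliminated) → {(a, 23), (c, 23), (r, 23), (w, 38), (z, 17), (z, 23)}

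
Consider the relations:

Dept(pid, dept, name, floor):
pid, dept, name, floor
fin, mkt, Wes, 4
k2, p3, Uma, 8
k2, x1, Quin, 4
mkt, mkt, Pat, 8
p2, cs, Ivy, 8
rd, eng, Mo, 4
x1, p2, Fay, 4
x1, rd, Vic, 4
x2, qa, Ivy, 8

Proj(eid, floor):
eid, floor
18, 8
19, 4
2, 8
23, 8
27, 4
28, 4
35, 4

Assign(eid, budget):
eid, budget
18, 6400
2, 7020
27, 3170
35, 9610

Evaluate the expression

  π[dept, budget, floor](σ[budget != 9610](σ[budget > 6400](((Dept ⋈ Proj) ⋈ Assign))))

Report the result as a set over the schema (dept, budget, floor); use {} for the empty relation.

Dept ⋈ Proj (natural join on floor): {(fin, mkt, Wes, 4, 19), (fin, mkt, Wes, 4, 27), (fin, mkt, Wes, 4, 28), (fin, mkt, Wes, 4, 35), (k2, p3, Uma, 8, 18), (k2, p3, Uma, 8, 2), (k2, p3, Uma, 8, 23), (k2, x1, Quin, 4, 19), (k2, x1, Quin, 4, 27), (k2, x1, Quin, 4, 28), (k2, x1, Quin, 4, 35), (mkt, mkt, Pat, 8, 18), (mkt, mkt, Pat, 8, 2), (mkt, mkt, Pat, 8, 23), (p2, cs, Ivy, 8, 18), (p2, cs, Ivy, 8, 2), (p2, cs, Ivy, 8, 23), (rd, eng, Mo, 4, 19), (rd, eng, Mo, 4, 27), (rd, eng, Mo, 4, 28), (rd, eng, Mo, 4, 35), (x1, p2, Fay, 4, 19), (x1, p2, Fay, 4, 27), (x1, p2, Fay, 4, 28), (x1, p2, Fay, 4, 35), (x1, rd, Vic, 4, 19), (x1, rd, Vic, 4, 27), (x1, rd, Vic, 4, 28), (x1, rd, Vic, 4, 35), (x2, qa, Ivy, 8, 18), (x2, qa, Ivy, 8, 2), (x2, qa, Ivy, 8, 23)}
(Dept ⋈ Proj) ⋈ Assign (natural join on eid): {(fin, mkt, Wes, 4, 27, 3170), (fin, mkt, Wes, 4, 35, 9610), (k2, p3, Uma, 8, 18, 6400), (k2, p3, Uma, 8, 2, 7020), (k2, x1, Quin, 4, 27, 3170), (k2, x1, Quin, 4, 35, 9610), (mkt, mkt, Pat, 8, 18, 6400), (mkt, mkt, Pat, 8, 2, 7020), (p2, cs, Ivy, 8, 18, 6400), (p2, cs, Ivy, 8, 2, 7020), (rd, eng, Mo, 4, 27, 3170), (rd, eng, Mo, 4, 35, 9610), (x1, p2, Fay, 4, 27, 3170), (x1, p2, Fay, 4, 35, 9610), (x1, rd, Vic, 4, 27, 3170), (x1, rd, Vic, 4, 35, 9610), (x2, qa, Ivy, 8, 18, 6400), (x2, qa, Ivy, 8, 2, 7020)}
Selection budget > 6400: {(fin, mkt, Wes, 4, 35, 9610), (k2, p3, Uma, 8, 2, 7020), (k2, x1, Quin, 4, 35, 9610), (mkt, mkt, Pat, 8, 2, 7020), (p2, cs, Ivy, 8, 2, 7020), (rd, eng, Mo, 4, 35, 9610), (x1, p2, Fay, 4, 35, 9610), (x1, rd, Vic, 4, 35, 9610), (x2, qa, Ivy, 8, 2, 7020)}
Selection budget != 9610: {(k2, p3, Uma, 8, 2, 7020), (mkt, mkt, Pat, 8, 2, 7020), (p2, cs, Ivy, 8, 2, 7020), (x2, qa, Ivy, 8, 2, 7020)}
Keep only column(s) dept, budget, floor: {(cs, 7020, 8), (mkt, 7020, 8), (p3, 7020, 8), (qa, 7020, 8)}

{(cs, 7020, 8), (mkt, 7020, 8), (p3, 7020, 8), (qa, 7020, 8)}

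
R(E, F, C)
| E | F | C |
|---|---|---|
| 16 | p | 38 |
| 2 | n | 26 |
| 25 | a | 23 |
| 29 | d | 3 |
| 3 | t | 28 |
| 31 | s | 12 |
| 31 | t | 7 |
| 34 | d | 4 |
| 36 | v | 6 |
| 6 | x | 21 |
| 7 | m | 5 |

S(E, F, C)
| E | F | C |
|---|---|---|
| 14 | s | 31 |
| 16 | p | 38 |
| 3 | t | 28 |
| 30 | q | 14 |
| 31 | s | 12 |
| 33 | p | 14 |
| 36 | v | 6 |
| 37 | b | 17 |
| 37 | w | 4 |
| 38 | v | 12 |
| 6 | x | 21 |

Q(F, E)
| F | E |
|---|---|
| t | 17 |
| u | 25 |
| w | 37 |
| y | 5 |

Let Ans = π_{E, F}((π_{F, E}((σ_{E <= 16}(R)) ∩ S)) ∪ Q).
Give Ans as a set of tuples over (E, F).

{(16, p), (17, t), (25, u), (3, t), (37, w), (5, y), (6, x)}

Selection E <= 16: {(16, p, 38), (2, n, 26), (3, t, 28), (6, x, 21), (7, m, 5)}
Intersection: {(16, p, 38), (2, n, 26), (3, t, 28), (6, x, 21), (7, m, 5)} with {(14, s, 31), (16, p, 38), (3, t, 28), (30, q, 14), (31, s, 12), (33, p, 14), (36, v, 6), (37, b, 17), (37, w, 4), (38, v, 12), (6, x, 21)} → {(16, p, 38), (3, t, 28), (6, x, 21)}
Keep only column(s) F, E: {(p, 16), (t, 3), (x, 6)}
Union: {(p, 16), (t, 3), (x, 6)} with {(t, 17), (u, 25), (w, 37), (y, 5)} → {(p, 16), (t, 17), (t, 3), (u, 25), (w, 37), (x, 6), (y, 5)}
Keep only column(s) E, F: {(16, p), (17, t), (25, u), (3, t), (37, w), (5, y), (6, x)}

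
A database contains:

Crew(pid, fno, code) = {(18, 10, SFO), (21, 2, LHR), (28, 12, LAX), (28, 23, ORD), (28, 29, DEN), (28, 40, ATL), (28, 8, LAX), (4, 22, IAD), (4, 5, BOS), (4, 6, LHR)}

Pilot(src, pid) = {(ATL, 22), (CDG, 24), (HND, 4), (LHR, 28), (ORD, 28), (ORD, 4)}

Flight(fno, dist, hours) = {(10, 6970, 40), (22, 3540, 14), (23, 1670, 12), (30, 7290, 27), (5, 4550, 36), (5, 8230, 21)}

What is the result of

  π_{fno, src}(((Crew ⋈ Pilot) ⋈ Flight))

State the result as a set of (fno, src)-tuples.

Crew ⋈ Pilot (natural join on pid): {(28, 12, LAX, LHR), (28, 12, LAX, ORD), (28, 23, ORD, LHR), (28, 23, ORD, ORD), (28, 29, DEN, LHR), (28, 29, DEN, ORD), (28, 40, ATL, LHR), (28, 40, ATL, ORD), (28, 8, LAX, LHR), (28, 8, LAX, ORD), (4, 22, IAD, HND), (4, 22, IAD, ORD), (4, 5, BOS, HND), (4, 5, BOS, ORD), (4, 6, LHR, HND), (4, 6, LHR, ORD)}
(Crew ⋈ Pilot) ⋈ Flight (natural join on fno): {(28, 23, ORD, LHR, 1670, 12), (28, 23, ORD, ORD, 1670, 12), (4, 22, IAD, HND, 3540, 14), (4, 22, IAD, ORD, 3540, 14), (4, 5, BOS, HND, 4550, 36), (4, 5, BOS, HND, 8230, 21), (4, 5, BOS, ORD, 4550, 36), (4, 5, BOS, ORD, 8230, 21)}
Projecting to fno, src (2 duplicate(s) eliminated): {(22, HND), (22, ORD), (23, LHR), (23, ORD), (5, HND), (5, ORD)}

{(22, HND), (22, ORD), (23, LHR), (23, ORD), (5, HND), (5, ORD)}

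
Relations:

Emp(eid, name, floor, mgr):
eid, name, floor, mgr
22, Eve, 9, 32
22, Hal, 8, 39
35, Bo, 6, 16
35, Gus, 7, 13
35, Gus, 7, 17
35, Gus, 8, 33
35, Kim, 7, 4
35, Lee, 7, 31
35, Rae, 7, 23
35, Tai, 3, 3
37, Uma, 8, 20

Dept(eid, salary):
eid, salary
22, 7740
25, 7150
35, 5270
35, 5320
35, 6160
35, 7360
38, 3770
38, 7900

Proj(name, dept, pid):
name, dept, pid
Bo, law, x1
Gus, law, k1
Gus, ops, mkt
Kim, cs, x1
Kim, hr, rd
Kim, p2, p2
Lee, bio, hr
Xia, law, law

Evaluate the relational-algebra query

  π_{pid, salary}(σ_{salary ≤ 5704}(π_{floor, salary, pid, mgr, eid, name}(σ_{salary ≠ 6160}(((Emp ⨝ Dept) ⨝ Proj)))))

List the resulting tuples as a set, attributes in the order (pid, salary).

{(hr, 5270), (hr, 5320), (k1, 5270), (k1, 5320), (mkt, 5270), (mkt, 5320), (p2, 5270), (p2, 5320), (rd, 5270), (rd, 5320), (x1, 5270), (x1, 5320)}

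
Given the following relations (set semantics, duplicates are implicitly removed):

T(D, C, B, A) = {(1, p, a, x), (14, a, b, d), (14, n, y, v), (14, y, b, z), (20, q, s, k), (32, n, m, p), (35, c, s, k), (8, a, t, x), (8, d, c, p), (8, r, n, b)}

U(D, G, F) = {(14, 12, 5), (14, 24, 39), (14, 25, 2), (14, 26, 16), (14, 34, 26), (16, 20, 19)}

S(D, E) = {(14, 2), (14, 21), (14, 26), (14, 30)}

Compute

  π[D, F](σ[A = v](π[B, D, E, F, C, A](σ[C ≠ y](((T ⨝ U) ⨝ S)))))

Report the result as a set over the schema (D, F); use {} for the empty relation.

{(14, 16), (14, 2), (14, 26), (14, 39), (14, 5)}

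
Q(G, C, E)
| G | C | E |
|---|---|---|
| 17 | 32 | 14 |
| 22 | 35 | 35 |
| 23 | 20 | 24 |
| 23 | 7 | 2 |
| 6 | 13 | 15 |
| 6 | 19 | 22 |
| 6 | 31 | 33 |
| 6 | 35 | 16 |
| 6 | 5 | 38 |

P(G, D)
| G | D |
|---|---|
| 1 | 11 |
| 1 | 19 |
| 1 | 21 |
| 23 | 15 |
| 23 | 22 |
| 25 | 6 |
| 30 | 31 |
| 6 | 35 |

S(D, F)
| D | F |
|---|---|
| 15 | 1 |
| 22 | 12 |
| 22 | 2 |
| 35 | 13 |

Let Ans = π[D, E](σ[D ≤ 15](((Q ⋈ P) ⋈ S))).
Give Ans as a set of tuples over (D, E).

{(15, 2), (15, 24)}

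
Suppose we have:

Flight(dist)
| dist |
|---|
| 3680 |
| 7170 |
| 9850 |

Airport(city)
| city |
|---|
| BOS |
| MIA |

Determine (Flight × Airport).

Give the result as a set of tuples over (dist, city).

{(3680, BOS), (3680, MIA), (7170, BOS), (7170, MIA), (9850, BOS), (9850, MIA)}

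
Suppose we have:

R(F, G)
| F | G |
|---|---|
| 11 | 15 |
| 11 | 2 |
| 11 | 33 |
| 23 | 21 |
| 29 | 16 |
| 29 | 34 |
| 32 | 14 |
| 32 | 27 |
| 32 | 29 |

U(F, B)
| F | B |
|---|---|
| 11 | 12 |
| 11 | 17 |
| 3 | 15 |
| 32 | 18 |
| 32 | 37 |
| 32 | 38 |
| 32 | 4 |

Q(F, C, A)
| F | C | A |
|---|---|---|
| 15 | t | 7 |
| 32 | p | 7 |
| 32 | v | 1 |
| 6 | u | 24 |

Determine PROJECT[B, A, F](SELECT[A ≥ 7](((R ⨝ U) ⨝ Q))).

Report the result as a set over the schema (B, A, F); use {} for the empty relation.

Joining R and U on F yields {(11, 15, 12), (11, 15, 17), (11, 2, 12), (11, 2, 17), (11, 33, 12), (11, 33, 17), (32, 14, 18), (32, 14, 37), (32, 14, 38), (32, 14, 4), (32, 27, 18), (32, 27, 37), (32, 27, 38), (32, 27, 4), (32, 29, 18), (32, 29, 37), (32, 29, 38), (32, 29, 4)}.
Joining (R ⨝ U) and Q on F yields {(32, 14, 18, p, 7), (32, 14, 18, v, 1), (32, 14, 37, p, 7), (32, 14, 37, v, 1), (32, 14, 38, p, 7), (32, 14, 38, v, 1), (32, 14, 4, p, 7), (32, 14, 4, v, 1), (32, 27, 18, p, 7), (32, 27, 18, v, 1), (32, 27, 37, p, 7), (32, 27, 37, v, 1), (32, 27, 38, p, 7), (32, 27, 38, v, 1), (32, 27, 4, p, 7), (32, 27, 4, v, 1), (32, 29, 18, p, 7), (32, 29, 18, v, 1), (32, 29, 37, p, 7), (32, 29, 37, v, 1), (32, 29, 38, p, 7), (32, 29, 38, v, 1), (32, 29, 4, p, 7), (32, 29, 4, v, 1)}.
Selection A ≥ 7: {(32, 14, 18, p, 7), (32, 14, 37, p, 7), (32, 14, 38, p, 7), (32, 14, 4, p, 7), (32, 27, 18, p, 7), (32, 27, 37, p, 7), (32, 27, 38, p, 7), (32, 27, 4, p, 7), (32, 29, 18, p, 7), (32, 29, 37, p, 7), (32, 29, 38, p, 7), (32, 29, 4, p, 7)}
Keep only column(s) B, A, F (8 duplicate(s) eliminated): {(18, 7, 32), (37, 7, 32), (38, 7, 32), (4, 7, 32)}

{(18, 7, 32), (37, 7, 32), (38, 7, 32), (4, 7, 32)}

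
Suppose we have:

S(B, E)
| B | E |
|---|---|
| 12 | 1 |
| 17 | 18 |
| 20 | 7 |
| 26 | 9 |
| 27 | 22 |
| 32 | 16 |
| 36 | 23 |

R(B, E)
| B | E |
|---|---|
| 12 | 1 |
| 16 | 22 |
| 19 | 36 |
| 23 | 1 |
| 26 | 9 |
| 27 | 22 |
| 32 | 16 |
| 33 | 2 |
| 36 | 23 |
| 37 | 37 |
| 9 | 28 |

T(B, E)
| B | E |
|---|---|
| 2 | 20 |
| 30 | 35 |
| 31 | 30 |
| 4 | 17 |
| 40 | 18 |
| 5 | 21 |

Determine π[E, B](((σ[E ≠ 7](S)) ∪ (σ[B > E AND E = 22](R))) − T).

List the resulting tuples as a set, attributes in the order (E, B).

{(1, 12), (16, 32), (18, 17), (22, 27), (23, 36), (9, 26)}

Filtering on E ≠ 7 leaves {(12, 1), (17, 18), (26, 9), (27, 22), (32, 16), (36, 23)}.
Filtering on B > E AND E = 22 leaves {(27, 22)}.
Set union of the two operands is {(12, 1), (17, 18), (26, 9), (27, 22), (32, 16), (36, 23)}.
Set difference of the two operands is {(12, 1), (17, 18), (26, 9), (27, 22), (32, 16), (36, 23)}.
Keep only column(s) E, B: {(1, 12), (16, 32), (18, 17), (22, 27), (23, 36), (9, 26)}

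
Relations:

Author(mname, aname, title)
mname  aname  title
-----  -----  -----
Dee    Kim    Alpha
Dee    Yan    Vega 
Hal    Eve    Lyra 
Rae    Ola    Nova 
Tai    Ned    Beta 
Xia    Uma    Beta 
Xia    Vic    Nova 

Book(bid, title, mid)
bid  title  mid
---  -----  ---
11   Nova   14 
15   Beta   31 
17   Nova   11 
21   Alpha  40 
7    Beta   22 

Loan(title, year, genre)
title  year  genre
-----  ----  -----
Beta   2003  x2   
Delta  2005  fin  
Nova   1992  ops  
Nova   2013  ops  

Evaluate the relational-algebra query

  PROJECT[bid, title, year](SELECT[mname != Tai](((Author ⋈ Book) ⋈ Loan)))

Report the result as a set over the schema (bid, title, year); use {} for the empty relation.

Author ⋈ Book (natural join on title): {(Dee, Kim, Alpha, 21, 40), (Rae, Ola, Nova, 11, 14), (Rae, Ola, Nova, 17, 11), (Tai, Ned, Beta, 15, 31), (Tai, Ned, Beta, 7, 22), (Xia, Uma, Beta, 15, 31), (Xia, Uma, Beta, 7, 22), (Xia, Vic, Nova, 11, 14), (Xia, Vic, Nova, 17, 11)}
(Author ⋈ Book) ⋈ Loan (natural join on title): {(Rae, Ola, Nova, 11, 14, 1992, ops), (Rae, Ola, Nova, 11, 14, 2013, ops), (Rae, Ola, Nova, 17, 11, 1992, ops), (Rae, Ola, Nova, 17, 11, 2013, ops), (Tai, Ned, Beta, 15, 31, 2003, x2), (Tai, Ned, Beta, 7, 22, 2003, x2), (Xia, Uma, Beta, 15, 31, 2003, x2), (Xia, Uma, Beta, 7, 22, 2003, x2), (Xia, Vic, Nova, 11, 14, 1992, ops), (Xia, Vic, Nova, 11, 14, 2013, ops), (Xia, Vic, Nova, 17, 11, 1992, ops), (Xia, Vic, Nova, 17, 11, 2013, ops)}
Selection mname != Tai: {(Rae, Ola, Nova, 11, 14, 1992, ops), (Rae, Ola, Nova, 11, 14, 2013, ops), (Rae, Ola, Nova, 17, 11, 1992, ops), (Rae, Ola, Nova, 17, 11, 2013, ops), (Xia, Uma, Beta, 15, 31, 2003, x2), (Xia, Uma, Beta, 7, 22, 2003, x2), (Xia, Vic, Nova, 11, 14, 1992, ops), (Xia, Vic, Nova, 11, 14, 2013, ops), (Xia, Vic, Nova, 17, 11, 1992, ops), (Xia, Vic, Nova, 17, 11, 2013, ops)}
π[bid, title, year]: project onto (bid, title, year) (4 duplicate(s) eliminated) → {(11, Nova, 1992), (11, Nova, 2013), (15, Beta, 2003), (17, Nova, 1992), (17, Nova, 2013), (7, Beta, 2003)}

{(11, Nova, 1992), (11, Nova, 2013), (15, Beta, 2003), (17, Nova, 1992), (17, Nova, 2013), (7, Beta, 2003)}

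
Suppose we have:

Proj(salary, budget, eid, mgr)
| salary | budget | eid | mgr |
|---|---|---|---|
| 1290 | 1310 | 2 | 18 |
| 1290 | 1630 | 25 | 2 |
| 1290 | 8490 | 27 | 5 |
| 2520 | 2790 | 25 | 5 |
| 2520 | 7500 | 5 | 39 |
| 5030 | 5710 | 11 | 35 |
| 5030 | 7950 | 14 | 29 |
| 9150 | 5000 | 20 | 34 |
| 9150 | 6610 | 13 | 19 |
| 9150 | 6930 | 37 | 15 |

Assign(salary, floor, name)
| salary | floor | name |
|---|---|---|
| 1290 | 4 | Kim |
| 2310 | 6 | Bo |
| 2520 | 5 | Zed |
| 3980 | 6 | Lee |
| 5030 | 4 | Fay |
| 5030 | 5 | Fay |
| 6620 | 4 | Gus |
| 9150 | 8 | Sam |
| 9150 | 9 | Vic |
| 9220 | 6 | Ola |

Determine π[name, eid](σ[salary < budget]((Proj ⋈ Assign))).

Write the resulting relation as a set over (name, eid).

Natural join on salary: {(1290, 1310, 2, 18, 4, Kim), (1290, 1630, 25, 2, 4, Kim), (1290, 8490, 27, 5, 4, Kim), (2520, 2790, 25, 5, 5, Zed), (2520, 7500, 5, 39, 5, Zed), (5030, 5710, 11, 35, 4, Fay), (5030, 5710, 11, 35, 5, Fay), (5030, 7950, 14, 29, 4, Fay), (5030, 7950, 14, 29, 5, Fay), (9150, 5000, 20, 34, 8, Sam), (9150, 5000, 20, 34, 9, Vic), (9150, 6610, 13, 19, 8, Sam), (9150, 6610, 13, 19, 9, Vic), (9150, 6930, 37, 15, 8, Sam), (9150, 6930, 37, 15, 9, Vic)}
σ[salary < budget]: keep tuples satisfying salary < budget → {(1290, 1310, 2, 18, 4, Kim), (1290, 1630, 25, 2, 4, Kim), (1290, 8490, 27, 5, 4, Kim), (2520, 2790, 25, 5, 5, Zed), (2520, 7500, 5, 39, 5, Zed), (5030, 5710, 11, 35, 4, Fay), (5030, 5710, 11, 35, 5, Fay), (5030, 7950, 14, 29, 4, Fay), (5030, 7950, 14, 29, 5, Fay)}
π_{name, eid} gives {(Fay, 11), (Fay, 14), (Kim, 2), (Kim, 25), (Kim, 27), (Zed, 25), (Zed, 5)} (2 duplicate(s) eliminated).

{(Fay, 11), (Fay, 14), (Kim, 2), (Kim, 25), (Kim, 27), (Zed, 25), (Zed, 5)}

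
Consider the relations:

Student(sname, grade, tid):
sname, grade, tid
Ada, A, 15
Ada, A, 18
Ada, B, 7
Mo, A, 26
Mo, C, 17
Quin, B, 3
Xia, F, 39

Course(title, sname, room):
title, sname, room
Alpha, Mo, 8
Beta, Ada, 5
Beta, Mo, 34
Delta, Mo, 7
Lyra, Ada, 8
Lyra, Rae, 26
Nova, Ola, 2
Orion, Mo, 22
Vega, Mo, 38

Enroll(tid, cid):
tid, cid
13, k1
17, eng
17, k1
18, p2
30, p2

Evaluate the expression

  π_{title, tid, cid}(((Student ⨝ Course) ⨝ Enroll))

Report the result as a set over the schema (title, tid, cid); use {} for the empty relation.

{(Alpha, 17, eng), (Alpha, 17, k1), (Beta, 17, eng), (Beta, 17, k1), (Beta, 18, p2), (Delta, 17, eng), (Delta, 17, k1), (Lyra, 18, p2), (Orion, 17, eng), (Orion, 17, k1), (Vega, 17, eng), (Vega, 17, k1)}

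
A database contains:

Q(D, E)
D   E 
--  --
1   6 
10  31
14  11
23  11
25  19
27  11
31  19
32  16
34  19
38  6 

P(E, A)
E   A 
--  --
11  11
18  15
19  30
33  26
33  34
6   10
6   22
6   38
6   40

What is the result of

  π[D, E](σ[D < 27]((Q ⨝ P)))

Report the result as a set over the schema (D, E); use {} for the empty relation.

Joining Q and P on E yields {(1, 6, 10), (1, 6, 22), (1, 6, 38), (1, 6, 40), (14, 11, 11), (23, 11, 11), (25, 19, 30), (27, 11, 11), (31, 19, 30), (34, 19, 30), (38, 6, 10), (38, 6, 22), (38, 6, 38), (38, 6, 40)}.
σ[D < 27]: keep tuples satisfying D < 27 → {(1, 6, 10), (1, 6, 22), (1, 6, 38), (1, 6, 40), (14, 11, 11), (23, 11, 11), (25, 19, 30)}
π[D, E]: project onto (D, E) (3 duplicate(s) eliminated) → {(1, 6), (14, 11), (23, 11), (25, 19)}

{(1, 6), (14, 11), (23, 11), (25, 19)}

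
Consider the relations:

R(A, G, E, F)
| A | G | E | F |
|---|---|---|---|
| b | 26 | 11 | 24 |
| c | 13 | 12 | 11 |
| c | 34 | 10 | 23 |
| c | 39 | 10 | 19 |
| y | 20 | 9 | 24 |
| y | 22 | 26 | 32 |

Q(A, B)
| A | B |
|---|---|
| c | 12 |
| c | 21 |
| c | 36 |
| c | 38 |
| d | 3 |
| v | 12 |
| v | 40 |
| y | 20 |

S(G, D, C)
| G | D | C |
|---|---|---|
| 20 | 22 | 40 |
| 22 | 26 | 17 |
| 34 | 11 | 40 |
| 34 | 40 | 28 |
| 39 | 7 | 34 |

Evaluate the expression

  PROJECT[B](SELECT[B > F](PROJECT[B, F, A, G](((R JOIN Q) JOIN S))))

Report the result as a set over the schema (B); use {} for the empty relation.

R ⋈ Q (natural join on A): {(c, 13, 12, 11, 12), (c, 13, 12, 11, 21), (c, 13, 12, 11, 36), (c, 13, 12, 11, 38), (c, 34, 10, 23, 12), (c, 34, 10, 23, 21), (c, 34, 10, 23, 36), (c, 34, 10, 23, 38), (c, 39, 10, 19, 12), (c, 39, 10, 19, 21), (c, 39, 10, 19, 36), (c, 39, 10, 19, 38), (y, 20, 9, 24, 20), (y, 22, 26, 32, 20)}
(R JOIN Q) ⋈ S (natural join on G): {(c, 34, 10, 23, 12, 11, 40), (c, 34, 10, 23, 12, 40, 28), (c, 34, 10, 23, 21, 11, 40), (c, 34, 10, 23, 21, 40, 28), (c, 34, 10, 23, 36, 11, 40), (c, 34, 10, 23, 36, 40, 28), (c, 34, 10, 23, 38, 11, 40), (c, 34, 10, 23, 38, 40, 28), (c, 39, 10, 19, 12, 7, 34), (c, 39, 10, 19, 21, 7, 34), (c, 39, 10, 19, 36, 7, 34), (c, 39, 10, 19, 38, 7, 34), (y, 20, 9, 24, 20, 22, 40), (y, 22, 26, 32, 20, 26, 17)}
π[B, F, A, G]: project onto (B, F, A, G) (4 duplicate(s) eliminated) → {(12, 19, c, 39), (12, 23, c, 34), (20, 24, y, 20), (20, 32, y, 22), (21, 19, c, 39), (21, 23, c, 34), (36, 19, c, 39), (36, 23, c, 34), (38, 19, c, 39), (38, 23, c, 34)}
σ[B > F]: keep tuples satisfying B > F → {(21, 19, c, 39), (36, 19, c, 39), (36, 23, c, 34), (38, 19, c, 39), (38, 23, c, 34)}
π[B]: project onto (B) (2 duplicate(s) eliminated) → {21, 36, 38}

{21, 36, 38}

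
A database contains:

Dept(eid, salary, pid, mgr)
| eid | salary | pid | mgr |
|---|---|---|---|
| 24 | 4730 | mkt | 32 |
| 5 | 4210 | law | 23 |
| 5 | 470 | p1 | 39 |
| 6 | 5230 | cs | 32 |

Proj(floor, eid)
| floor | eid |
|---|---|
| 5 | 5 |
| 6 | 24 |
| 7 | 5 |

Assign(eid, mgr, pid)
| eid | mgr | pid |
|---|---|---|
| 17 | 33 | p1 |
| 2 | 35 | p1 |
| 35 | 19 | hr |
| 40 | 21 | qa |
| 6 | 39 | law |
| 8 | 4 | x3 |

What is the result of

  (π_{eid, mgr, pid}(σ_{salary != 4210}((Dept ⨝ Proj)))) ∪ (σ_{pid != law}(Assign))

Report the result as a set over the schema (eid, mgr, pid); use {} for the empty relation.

Dept ⋈ Proj (natural join on eid): {(24, 4730, mkt, 32, 6), (5, 4210, law, 23, 5), (5, 4210, law, 23, 7), (5, 470, p1, 39, 5), (5, 470, p1, 39, 7)}
Selection salary != 4210: {(24, 4730, mkt, 32, 6), (5, 470, p1, 39, 5), (5, 470, p1, 39, 7)}
Keep only column(s) eid, mgr, pid (1 duplicate(s) eliminated): {(24, 32, mkt), (5, 39, p1)}
Selection pid != law: {(17, 33, p1), (2, 35, p1), (35, 19, hr), (40, 21, qa), (8, 4, x3)}
Union: {(24, 32, mkt), (5, 39, p1)} with {(17, 33, p1), (2, 35, p1), (35, 19, hr), (40, 21, qa), (8, 4, x3)} → {(17, 33, p1), (2, 35, p1), (24, 32, mkt), (35, 19, hr), (40, 21, qa), (5, 39, p1), (8, 4, x3)}

{(17, 33, p1), (2, 35, p1), (24, 32, mkt), (35, 19, hr), (40, 21, qa), (5, 39, p1), (8, 4, x3)}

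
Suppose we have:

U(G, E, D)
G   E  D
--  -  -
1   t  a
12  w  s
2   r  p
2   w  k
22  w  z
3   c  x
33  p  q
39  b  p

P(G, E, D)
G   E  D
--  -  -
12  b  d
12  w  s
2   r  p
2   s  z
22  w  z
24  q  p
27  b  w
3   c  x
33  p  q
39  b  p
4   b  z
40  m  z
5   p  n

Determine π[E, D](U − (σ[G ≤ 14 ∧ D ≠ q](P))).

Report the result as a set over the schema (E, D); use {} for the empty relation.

Filtering on G ≤ 14 ∧ D ≠ q leaves {(12, b, d), (12, w, s), (2, r, p), (2, s, z), (3, c, x), (4, b, z), (5, p, n)}.
Difference: {(1, t, a), (12, w, s), (2, r, p), (2, w, k), (22, w, z), (3, c, x), (33, p, q), (39, b, p)} with {(12, b, d), (12, w, s), (2, r, p), (2, s, z), (3, c, x), (4, b, z), (5, p, n)} → {(1, t, a), (2, w, k), (22, w, z), (33, p, q), (39, b, p)}
π[E, D]: project onto (E, D) → {(b, p), (p, q), (t, a), (w, k), (w, z)}

{(b, p), (p, q), (t, a), (w, k), (w, z)}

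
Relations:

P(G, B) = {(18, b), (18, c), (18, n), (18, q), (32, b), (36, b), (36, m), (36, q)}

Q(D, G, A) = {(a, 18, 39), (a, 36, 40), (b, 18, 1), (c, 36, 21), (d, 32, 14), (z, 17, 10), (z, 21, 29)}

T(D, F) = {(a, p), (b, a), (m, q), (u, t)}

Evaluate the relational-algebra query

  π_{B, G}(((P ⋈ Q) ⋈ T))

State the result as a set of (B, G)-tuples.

{(b, 18), (b, 36), (c, 18), (m, 36), (n, 18), (q, 18), (q, 36)}

P ⋈ Q (natural join on G): {(18, b, a, 39), (18, b, b, 1), (18, c, a, 39), (18, c, b, 1), (18, n, a, 39), (18, n, b, 1), (18, q, a, 39), (18, q, b, 1), (32, b, d, 14), (36, b, a, 40), (36, b, c, 21), (36, m, a, 40), (36, m, c, 21), (36, q, a, 40), (36, q, c, 21)}
(P ⋈ Q) ⋈ T (natural join on D): {(18, b, a, 39, p), (18, b, b, 1, a), (18, c, a, 39, p), (18, c, b, 1, a), (18, n, a, 39, p), (18, n, b, 1, a), (18, q, a, 39, p), (18, q, b, 1, a), (36, b, a, 40, p), (36, m, a, 40, p), (36, q, a, 40, p)}
π[B, G]: project onto (B, G) (4 duplicate(s) eliminated) → {(b, 18), (b, 36), (c, 18), (m, 36), (n, 18), (q, 18), (q, 36)}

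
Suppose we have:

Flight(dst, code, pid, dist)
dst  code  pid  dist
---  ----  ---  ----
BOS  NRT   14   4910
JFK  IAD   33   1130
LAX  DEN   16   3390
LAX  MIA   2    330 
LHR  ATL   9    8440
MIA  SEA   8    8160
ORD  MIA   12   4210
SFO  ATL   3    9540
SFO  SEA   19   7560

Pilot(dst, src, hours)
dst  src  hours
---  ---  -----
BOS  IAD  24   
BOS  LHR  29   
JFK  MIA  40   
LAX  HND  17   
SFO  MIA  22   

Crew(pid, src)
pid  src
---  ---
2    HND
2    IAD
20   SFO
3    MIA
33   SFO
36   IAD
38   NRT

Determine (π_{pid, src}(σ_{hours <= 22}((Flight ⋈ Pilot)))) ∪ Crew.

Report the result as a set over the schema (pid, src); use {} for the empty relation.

{(16, HND), (19, MIA), (2, HND), (2, IAD), (20, SFO), (3, MIA), (33, SFO), (36, IAD), (38, NRT)}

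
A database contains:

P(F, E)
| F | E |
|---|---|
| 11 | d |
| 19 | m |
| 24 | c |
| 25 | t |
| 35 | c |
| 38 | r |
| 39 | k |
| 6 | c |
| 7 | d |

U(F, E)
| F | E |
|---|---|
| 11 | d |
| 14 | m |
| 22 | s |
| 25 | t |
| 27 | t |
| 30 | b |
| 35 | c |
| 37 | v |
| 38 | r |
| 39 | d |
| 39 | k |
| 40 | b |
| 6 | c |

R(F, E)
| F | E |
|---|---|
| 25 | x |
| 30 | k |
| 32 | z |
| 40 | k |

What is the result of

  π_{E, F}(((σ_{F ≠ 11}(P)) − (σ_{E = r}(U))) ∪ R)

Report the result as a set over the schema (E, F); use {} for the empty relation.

{(c, 24), (c, 35), (c, 6), (d, 7), (k, 30), (k, 39), (k, 40), (m, 19), (t, 25), (x, 25), (z, 32)}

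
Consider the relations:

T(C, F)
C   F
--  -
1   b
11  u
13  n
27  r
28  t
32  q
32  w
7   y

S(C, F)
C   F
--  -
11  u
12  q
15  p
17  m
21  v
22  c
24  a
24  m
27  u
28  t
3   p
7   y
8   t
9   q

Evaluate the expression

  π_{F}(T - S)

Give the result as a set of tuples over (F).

{b, n, q, r, w}

Taking the difference: {(1, b), (13, n), (27, r), (32, q), (32, w)}
Projecting to F: {b, n, q, r, w}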